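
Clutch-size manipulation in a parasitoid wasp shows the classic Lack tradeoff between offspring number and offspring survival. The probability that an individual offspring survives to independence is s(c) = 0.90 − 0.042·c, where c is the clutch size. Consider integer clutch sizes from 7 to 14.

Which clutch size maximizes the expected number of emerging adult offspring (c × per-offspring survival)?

11

Expected emerging adult offspring = c × s(c):
  c=7: 7 × 0.606 = 4.242
  c=8: 8 × 0.564 = 4.512
  c=9: 9 × 0.522 = 4.698
  c=10: 10 × 0.480 = 4.800
  c=11: 11 × 0.438 = 4.818
  c=12: 12 × 0.396 = 4.752
  c=13: 13 × 0.354 = 4.602
  c=14: 14 × 0.312 = 4.368
Maximum at c = 11 (4.818 emerging adult offspring).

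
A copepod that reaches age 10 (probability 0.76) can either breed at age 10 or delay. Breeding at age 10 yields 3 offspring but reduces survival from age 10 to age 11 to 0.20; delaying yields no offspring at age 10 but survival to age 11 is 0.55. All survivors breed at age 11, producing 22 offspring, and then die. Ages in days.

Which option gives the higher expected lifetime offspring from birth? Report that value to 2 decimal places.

breed at age 10: R₀ = 0.76 × (3 + 0.20 × 22) = 0.76 × 7.4000 = 5.6240
delay to age 11: R₀ = 0.76 × (0.55 × 22) = 0.76 × 12.1000 = 9.1960
Higher: delay to age 11 (9.1960).

9.20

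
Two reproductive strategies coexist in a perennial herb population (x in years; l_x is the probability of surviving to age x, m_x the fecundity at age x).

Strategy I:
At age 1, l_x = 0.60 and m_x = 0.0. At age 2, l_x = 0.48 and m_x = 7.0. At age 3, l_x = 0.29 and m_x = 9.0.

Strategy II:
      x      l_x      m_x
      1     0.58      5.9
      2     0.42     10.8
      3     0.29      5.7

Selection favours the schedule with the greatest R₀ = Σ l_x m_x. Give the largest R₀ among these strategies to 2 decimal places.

9.61

Strategy I: R₀ = 0.60×0.0 + 0.48×7.0 + 0.29×9.0 = 5.9700
Strategy II: R₀ = 0.58×5.9 + 0.42×10.8 + 0.29×5.7 = 9.6110
Highest R₀: strategy II with 9.6110.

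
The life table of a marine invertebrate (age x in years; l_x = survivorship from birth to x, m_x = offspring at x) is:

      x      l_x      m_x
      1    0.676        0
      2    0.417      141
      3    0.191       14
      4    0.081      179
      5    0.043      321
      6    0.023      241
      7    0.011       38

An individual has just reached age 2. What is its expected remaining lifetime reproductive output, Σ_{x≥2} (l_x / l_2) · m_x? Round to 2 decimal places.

l_2 = 0.417. Conditional survival from age 2 to x is l_x / l_2.
  x=2: (0.417/0.417) × 141 = 141.0000
  x=3: (0.191/0.417) × 14 = 6.4125
  x=4: (0.081/0.417) × 179 = 34.7698
  x=5: (0.043/0.417) × 321 = 33.1007
  x=6: (0.023/0.417) × 241 = 13.2926
  x=7: (0.011/0.417) × 38 = 1.0024
Sum = 141.0000 + 6.4125 + 34.7698 + 33.1007 + 13.2926 + 1.0024 = 229.5779

229.58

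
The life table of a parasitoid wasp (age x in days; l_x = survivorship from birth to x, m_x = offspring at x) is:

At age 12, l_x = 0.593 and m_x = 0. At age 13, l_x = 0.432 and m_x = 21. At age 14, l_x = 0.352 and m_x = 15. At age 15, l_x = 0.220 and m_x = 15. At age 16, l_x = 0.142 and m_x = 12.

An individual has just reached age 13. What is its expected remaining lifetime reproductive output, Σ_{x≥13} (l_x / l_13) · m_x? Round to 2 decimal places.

44.81

l_13 = 0.432. Conditional survival from age 13 to x is l_x / l_13.
  x=13: (0.432/0.432) × 21 = 21.0000
  x=14: (0.352/0.432) × 15 = 12.2222
  x=15: (0.220/0.432) × 15 = 7.6389
  x=16: (0.142/0.432) × 12 = 3.9444
Sum = 21.0000 + 12.2222 + 7.6389 + 3.9444 = 44.8056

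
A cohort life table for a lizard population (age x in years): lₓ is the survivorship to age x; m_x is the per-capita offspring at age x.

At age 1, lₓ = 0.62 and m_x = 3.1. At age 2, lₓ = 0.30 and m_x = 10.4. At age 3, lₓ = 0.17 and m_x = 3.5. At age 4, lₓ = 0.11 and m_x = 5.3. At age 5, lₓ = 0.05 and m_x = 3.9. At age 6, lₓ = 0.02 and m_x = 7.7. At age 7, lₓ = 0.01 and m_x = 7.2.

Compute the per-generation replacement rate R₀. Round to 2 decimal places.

R₀ = Σ lₓ m_x:
  age 1: 0.62 × 3.1 = 1.9220
  age 2: 0.30 × 10.4 = 3.1200
  age 3: 0.17 × 3.5 = 0.5950
  age 4: 0.11 × 5.3 = 0.5830
  age 5: 0.05 × 3.9 = 0.1950
  age 6: 0.02 × 7.7 = 0.1540
  age 7: 0.01 × 7.2 = 0.0720
R₀ = 1.9220 + 3.1200 + 0.5950 + 0.5830 + 0.1950 + 0.1540 + 0.0720 = 6.6410

6.64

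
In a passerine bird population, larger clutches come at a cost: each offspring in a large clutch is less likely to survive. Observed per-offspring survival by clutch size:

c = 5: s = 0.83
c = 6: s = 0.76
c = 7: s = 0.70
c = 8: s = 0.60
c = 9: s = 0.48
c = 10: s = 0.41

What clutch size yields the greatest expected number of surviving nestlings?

7

Expected surviving nestlings = c × s(c):
  c=5: 5 × 0.83 = 4.150
  c=6: 6 × 0.76 = 4.560
  c=7: 7 × 0.70 = 4.900
  c=8: 8 × 0.60 = 4.800
  c=9: 9 × 0.48 = 4.320
  c=10: 10 × 0.41 = 4.100
Maximum at c = 7 (4.900 surviving nestlings).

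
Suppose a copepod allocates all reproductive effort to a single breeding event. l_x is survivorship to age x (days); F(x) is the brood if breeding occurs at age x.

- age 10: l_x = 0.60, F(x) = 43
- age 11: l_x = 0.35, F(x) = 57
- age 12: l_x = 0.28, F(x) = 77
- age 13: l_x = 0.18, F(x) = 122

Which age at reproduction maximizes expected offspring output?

10

Expected offspring if breeding at age x = l_x × F(x):
  age 10: 0.60 × 43 = 25.800
  age 11: 0.35 × 57 = 19.950
  age 12: 0.28 × 77 = 21.560
  age 13: 0.18 × 122 = 21.960
Maximum at age 10 (25.800).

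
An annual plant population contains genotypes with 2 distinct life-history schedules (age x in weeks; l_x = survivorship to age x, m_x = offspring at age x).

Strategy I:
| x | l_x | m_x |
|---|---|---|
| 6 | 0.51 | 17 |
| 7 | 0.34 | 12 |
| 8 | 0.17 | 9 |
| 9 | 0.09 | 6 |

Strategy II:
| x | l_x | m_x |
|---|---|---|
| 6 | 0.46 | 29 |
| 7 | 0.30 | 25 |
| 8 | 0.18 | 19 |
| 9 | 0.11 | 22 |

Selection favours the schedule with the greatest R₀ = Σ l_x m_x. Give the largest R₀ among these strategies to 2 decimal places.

Strategy I: R₀ = 0.51×17 + 0.34×12 + 0.17×9 + 0.09×6 = 14.8200
Strategy II: R₀ = 0.46×29 + 0.30×25 + 0.18×19 + 0.11×22 = 26.6800
Highest R₀: strategy II with 26.6800.

26.68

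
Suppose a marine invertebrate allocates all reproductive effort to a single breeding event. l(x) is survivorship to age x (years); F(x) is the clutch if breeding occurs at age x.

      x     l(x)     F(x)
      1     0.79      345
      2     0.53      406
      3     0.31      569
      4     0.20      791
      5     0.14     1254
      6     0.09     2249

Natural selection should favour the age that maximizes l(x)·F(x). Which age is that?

1

Expected offspring if breeding at age x = l(x) × F(x):
  age 1: 0.79 × 345 = 272.550
  age 2: 0.53 × 406 = 215.180
  age 3: 0.31 × 569 = 176.390
  age 4: 0.20 × 791 = 158.200
  age 5: 0.14 × 1254 = 175.560
  age 6: 0.09 × 2249 = 202.410
Maximum at age 1 (272.550).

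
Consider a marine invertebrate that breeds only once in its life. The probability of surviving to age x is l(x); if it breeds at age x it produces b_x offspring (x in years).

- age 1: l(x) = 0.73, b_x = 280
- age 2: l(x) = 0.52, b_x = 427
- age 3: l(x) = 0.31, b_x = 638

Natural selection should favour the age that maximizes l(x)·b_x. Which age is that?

2

Expected offspring if breeding at age x = l(x) × b_x:
  age 1: 0.73 × 280 = 204.400
  age 2: 0.52 × 427 = 222.040
  age 3: 0.31 × 638 = 197.780
Maximum at age 2 (222.040).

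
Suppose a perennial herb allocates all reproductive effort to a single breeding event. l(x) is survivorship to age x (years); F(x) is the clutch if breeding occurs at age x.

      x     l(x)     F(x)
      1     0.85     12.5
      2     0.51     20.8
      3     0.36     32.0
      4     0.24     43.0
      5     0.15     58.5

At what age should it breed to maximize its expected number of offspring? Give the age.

Expected offspring if breeding at age x = l(x) × F(x):
  age 1: 0.85 × 12.5 = 10.625
  age 2: 0.51 × 20.8 = 10.608
  age 3: 0.36 × 32.0 = 11.520
  age 4: 0.24 × 43.0 = 10.320
  age 5: 0.15 × 58.5 = 8.775
Maximum at age 3 (11.520).

3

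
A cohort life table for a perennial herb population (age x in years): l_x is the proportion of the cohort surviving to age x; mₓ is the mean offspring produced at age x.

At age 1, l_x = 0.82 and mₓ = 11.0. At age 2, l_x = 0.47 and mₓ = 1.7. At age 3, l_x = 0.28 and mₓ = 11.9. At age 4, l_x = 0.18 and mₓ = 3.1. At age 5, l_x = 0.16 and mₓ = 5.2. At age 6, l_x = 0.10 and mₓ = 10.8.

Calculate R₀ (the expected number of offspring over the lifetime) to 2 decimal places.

15.62

R₀ = Σ l_x mₓ:
  age 1: 0.82 × 11.0 = 9.0200
  age 2: 0.47 × 1.7 = 0.7990
  age 3: 0.28 × 11.9 = 3.3320
  age 4: 0.18 × 3.1 = 0.5580
  age 5: 0.16 × 5.2 = 0.8320
  age 6: 0.10 × 10.8 = 1.0800
R₀ = 9.0200 + 0.7990 + 3.3320 + 0.5580 + 0.8320 + 1.0800 = 15.6210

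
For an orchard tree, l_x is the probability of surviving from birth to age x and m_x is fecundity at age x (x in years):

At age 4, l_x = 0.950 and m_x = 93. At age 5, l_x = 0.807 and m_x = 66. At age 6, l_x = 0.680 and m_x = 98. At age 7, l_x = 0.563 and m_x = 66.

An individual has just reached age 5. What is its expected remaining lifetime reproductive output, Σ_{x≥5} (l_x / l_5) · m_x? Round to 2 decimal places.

l_5 = 0.807. Conditional survival from age 5 to x is l_x / l_5.
  x=5: (0.807/0.807) × 66 = 66.0000
  x=6: (0.680/0.807) × 98 = 82.5774
  x=7: (0.563/0.807) × 66 = 46.0446
Sum = 66.0000 + 82.5774 + 46.0446 = 194.6221

194.62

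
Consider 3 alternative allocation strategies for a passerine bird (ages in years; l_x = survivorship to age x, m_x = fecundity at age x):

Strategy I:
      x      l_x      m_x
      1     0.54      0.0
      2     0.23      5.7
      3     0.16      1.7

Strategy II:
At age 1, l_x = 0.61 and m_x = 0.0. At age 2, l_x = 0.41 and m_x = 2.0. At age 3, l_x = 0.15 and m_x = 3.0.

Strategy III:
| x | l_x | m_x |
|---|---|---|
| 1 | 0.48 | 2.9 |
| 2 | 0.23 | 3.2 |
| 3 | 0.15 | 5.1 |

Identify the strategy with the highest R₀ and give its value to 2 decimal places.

Strategy I: R₀ = 0.54×0.0 + 0.23×5.7 + 0.16×1.7 = 1.5830
Strategy II: R₀ = 0.61×0.0 + 0.41×2.0 + 0.15×3.0 = 1.2700
Strategy III: R₀ = 0.48×2.9 + 0.23×3.2 + 0.15×5.1 = 2.8930
Highest R₀: strategy III with 2.8930.

2.89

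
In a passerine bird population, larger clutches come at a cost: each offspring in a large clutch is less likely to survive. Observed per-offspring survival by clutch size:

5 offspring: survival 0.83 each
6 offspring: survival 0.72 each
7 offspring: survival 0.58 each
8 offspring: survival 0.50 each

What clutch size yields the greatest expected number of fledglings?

Expected fledglings = c × s(c):
  c=5: 5 × 0.83 = 4.150
  c=6: 6 × 0.72 = 4.320
  c=7: 7 × 0.58 = 4.060
  c=8: 8 × 0.50 = 4.000
Maximum at c = 6 (4.320 fledglings).

6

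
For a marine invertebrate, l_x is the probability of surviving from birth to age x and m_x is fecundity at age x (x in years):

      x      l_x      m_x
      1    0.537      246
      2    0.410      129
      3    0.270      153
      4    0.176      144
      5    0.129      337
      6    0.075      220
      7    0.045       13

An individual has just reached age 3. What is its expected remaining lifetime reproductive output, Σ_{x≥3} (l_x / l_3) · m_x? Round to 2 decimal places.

l_3 = 0.270. Conditional survival from age 3 to x is l_x / l_3.
  x=3: (0.270/0.270) × 153 = 153.0000
  x=4: (0.176/0.270) × 144 = 93.8667
  x=5: (0.129/0.270) × 337 = 161.0111
  x=6: (0.075/0.270) × 220 = 61.1111
  x=7: (0.045/0.270) × 13 = 2.1667
Sum = 153.0000 + 93.8667 + 161.0111 + 61.1111 + 2.1667 = 471.1556

471.16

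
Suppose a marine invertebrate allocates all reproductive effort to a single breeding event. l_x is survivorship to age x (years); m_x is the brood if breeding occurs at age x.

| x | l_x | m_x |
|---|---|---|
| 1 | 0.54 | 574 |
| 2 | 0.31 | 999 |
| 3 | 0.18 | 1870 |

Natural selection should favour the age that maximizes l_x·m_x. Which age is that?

3

Expected offspring if breeding at age x = l_x × m_x:
  age 1: 0.54 × 574 = 309.960
  age 2: 0.31 × 999 = 309.690
  age 3: 0.18 × 1870 = 336.600
Maximum at age 3 (336.600).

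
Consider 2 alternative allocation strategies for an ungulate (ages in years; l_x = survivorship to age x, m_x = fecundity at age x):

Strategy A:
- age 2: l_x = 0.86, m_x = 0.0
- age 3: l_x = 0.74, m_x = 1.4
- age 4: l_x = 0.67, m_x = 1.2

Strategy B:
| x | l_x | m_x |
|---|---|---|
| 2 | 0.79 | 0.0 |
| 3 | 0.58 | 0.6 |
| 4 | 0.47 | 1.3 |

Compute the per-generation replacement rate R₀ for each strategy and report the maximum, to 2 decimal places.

1.84

Strategy A: R₀ = 0.86×0.0 + 0.74×1.4 + 0.67×1.2 = 1.8400
Strategy B: R₀ = 0.79×0.0 + 0.58×0.6 + 0.47×1.3 = 0.9590
Highest R₀: strategy A with 1.8400.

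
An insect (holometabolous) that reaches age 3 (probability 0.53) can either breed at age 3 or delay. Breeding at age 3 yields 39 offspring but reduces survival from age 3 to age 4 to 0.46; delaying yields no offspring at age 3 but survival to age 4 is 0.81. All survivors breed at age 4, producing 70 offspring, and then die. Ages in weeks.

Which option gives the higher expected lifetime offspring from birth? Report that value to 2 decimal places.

37.74

breed at age 3: R₀ = 0.53 × (39 + 0.46 × 70) = 0.53 × 71.2000 = 37.7360
delay to age 4: R₀ = 0.53 × (0.81 × 70) = 0.53 × 56.7000 = 30.0510
Higher: breed at age 3 (37.7360).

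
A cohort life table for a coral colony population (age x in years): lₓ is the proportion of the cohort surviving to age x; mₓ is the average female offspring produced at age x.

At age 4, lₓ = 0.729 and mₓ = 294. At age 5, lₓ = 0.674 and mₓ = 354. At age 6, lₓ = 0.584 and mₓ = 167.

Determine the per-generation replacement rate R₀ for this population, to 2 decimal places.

R₀ = Σ lₓ mₓ:
  age 4: 0.729 × 294 = 214.3260
  age 5: 0.674 × 354 = 238.5960
  age 6: 0.584 × 167 = 97.5280
R₀ = 214.3260 + 238.5960 + 97.5280 = 550.4500

550.45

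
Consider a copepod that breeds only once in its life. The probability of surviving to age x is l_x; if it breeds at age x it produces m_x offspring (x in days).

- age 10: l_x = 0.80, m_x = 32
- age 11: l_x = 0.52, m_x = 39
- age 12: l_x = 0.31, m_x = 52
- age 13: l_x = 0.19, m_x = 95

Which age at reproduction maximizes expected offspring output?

10

Expected offspring if breeding at age x = l_x × m_x:
  age 10: 0.80 × 32 = 25.600
  age 11: 0.52 × 39 = 20.280
  age 12: 0.31 × 52 = 16.120
  age 13: 0.19 × 95 = 18.050
Maximum at age 10 (25.600).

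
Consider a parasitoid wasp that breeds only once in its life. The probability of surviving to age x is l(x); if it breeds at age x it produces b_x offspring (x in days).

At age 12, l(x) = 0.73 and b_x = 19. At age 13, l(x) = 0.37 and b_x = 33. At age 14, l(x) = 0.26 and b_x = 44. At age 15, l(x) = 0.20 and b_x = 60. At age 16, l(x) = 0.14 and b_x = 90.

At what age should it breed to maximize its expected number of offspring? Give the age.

Expected offspring if breeding at age x = l(x) × b_x:
  age 12: 0.73 × 19 = 13.870
  age 13: 0.37 × 33 = 12.210
  age 14: 0.26 × 44 = 11.440
  age 15: 0.20 × 60 = 12.000
  age 16: 0.14 × 90 = 12.600
Maximum at age 12 (13.870).

12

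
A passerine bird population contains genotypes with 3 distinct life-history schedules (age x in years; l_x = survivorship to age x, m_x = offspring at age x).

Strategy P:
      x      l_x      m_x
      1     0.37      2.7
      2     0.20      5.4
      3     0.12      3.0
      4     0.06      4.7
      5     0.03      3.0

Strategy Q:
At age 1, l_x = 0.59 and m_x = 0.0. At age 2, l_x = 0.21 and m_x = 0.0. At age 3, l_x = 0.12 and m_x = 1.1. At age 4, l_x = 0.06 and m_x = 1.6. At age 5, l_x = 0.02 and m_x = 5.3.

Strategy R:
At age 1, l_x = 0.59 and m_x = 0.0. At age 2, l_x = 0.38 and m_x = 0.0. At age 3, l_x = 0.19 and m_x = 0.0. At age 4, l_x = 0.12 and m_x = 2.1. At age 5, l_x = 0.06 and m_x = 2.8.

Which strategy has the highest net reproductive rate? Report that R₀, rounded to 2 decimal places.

Strategy P: R₀ = 0.37×2.7 + 0.20×5.4 + 0.12×3.0 + 0.06×4.7 + 0.03×3.0 = 2.8110
Strategy Q: R₀ = 0.59×0.0 + 0.21×0.0 + 0.12×1.1 + 0.06×1.6 + 0.02×5.3 = 0.3340
Strategy R: R₀ = 0.59×0.0 + 0.38×0.0 + 0.19×0.0 + 0.12×2.1 + 0.06×2.8 = 0.4200
Highest R₀: strategy P with 2.8110.

2.81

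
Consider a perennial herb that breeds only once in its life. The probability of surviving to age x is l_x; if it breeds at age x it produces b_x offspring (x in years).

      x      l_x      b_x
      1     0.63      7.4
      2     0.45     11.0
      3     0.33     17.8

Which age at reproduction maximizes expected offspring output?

Expected offspring if breeding at age x = l_x × b_x:
  age 1: 0.63 × 7.4 = 4.662
  age 2: 0.45 × 11.0 = 4.950
  age 3: 0.33 × 17.8 = 5.874
Maximum at age 3 (5.874).

3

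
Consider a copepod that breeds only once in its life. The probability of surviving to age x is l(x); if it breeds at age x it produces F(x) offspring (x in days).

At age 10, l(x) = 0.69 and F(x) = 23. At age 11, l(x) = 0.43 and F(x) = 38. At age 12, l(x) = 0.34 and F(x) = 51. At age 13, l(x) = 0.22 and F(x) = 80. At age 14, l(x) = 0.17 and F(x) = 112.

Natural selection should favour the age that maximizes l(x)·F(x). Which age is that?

14

Expected offspring if breeding at age x = l(x) × F(x):
  age 10: 0.69 × 23 = 15.870
  age 11: 0.43 × 38 = 16.340
  age 12: 0.34 × 51 = 17.340
  age 13: 0.22 × 80 = 17.600
  age 14: 0.17 × 112 = 19.040
Maximum at age 14 (19.040).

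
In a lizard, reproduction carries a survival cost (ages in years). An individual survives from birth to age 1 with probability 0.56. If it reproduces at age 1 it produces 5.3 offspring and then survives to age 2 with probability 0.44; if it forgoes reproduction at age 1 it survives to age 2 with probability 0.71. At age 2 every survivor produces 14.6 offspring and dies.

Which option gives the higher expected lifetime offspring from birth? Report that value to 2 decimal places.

6.57

breed at age 1: R₀ = 0.56 × (5.3 + 0.44 × 14.6) = 0.56 × 11.7240 = 6.5654
delay to age 2: R₀ = 0.56 × (0.71 × 14.6) = 0.56 × 10.3660 = 5.8050
Higher: breed at age 1 (6.5654).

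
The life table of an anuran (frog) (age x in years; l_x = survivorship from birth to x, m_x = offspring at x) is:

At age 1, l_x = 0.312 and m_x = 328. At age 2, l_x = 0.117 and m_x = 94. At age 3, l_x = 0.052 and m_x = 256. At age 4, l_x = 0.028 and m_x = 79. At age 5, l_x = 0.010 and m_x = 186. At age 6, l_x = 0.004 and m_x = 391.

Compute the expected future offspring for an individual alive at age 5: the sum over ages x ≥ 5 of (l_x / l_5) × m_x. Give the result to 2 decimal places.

342.40

l_5 = 0.010. Conditional survival from age 5 to x is l_x / l_5.
  x=5: (0.010/0.010) × 186 = 186.0000
  x=6: (0.004/0.010) × 391 = 156.4000
Sum = 186.0000 + 156.4000 = 342.4000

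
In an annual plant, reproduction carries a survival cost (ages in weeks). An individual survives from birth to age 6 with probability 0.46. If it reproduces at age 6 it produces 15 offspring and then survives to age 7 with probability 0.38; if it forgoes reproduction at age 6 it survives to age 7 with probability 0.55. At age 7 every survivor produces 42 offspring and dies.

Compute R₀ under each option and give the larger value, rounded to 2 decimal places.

14.24

breed at age 6: R₀ = 0.46 × (15 + 0.38 × 42) = 0.46 × 30.9600 = 14.2416
delay to age 7: R₀ = 0.46 × (0.55 × 42) = 0.46 × 23.1000 = 10.6260
Higher: breed at age 6 (14.2416).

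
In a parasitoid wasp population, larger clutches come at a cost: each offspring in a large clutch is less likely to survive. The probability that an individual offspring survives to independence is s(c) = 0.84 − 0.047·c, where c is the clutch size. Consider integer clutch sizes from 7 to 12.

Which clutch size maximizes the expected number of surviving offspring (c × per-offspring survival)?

Expected surviving offspring = c × s(c):
  c=7: 7 × 0.511 = 3.577
  c=8: 8 × 0.464 = 3.712
  c=9: 9 × 0.417 = 3.753
  c=10: 10 × 0.370 = 3.700
  c=11: 11 × 0.323 = 3.553
  c=12: 12 × 0.276 = 3.312
Maximum at c = 9 (3.753 surviving offspring).

9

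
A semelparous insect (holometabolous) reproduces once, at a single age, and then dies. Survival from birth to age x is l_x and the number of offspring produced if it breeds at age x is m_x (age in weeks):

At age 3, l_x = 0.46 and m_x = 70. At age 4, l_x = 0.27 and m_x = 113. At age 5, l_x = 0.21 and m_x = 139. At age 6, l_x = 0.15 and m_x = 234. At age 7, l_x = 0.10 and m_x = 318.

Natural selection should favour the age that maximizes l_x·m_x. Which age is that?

6

Expected offspring if breeding at age x = l_x × m_x:
  age 3: 0.46 × 70 = 32.200
  age 4: 0.27 × 113 = 30.510
  age 5: 0.21 × 139 = 29.190
  age 6: 0.15 × 234 = 35.100
  age 7: 0.10 × 318 = 31.800
Maximum at age 6 (35.100).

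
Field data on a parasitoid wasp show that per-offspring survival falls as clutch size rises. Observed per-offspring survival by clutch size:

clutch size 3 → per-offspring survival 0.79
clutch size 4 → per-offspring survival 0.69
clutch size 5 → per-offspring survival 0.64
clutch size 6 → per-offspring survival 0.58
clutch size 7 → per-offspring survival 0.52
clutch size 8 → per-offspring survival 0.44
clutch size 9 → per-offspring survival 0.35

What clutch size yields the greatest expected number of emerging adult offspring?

Expected emerging adult offspring = c × s(c):
  c=3: 3 × 0.79 = 2.370
  c=4: 4 × 0.69 = 2.760
  c=5: 5 × 0.64 = 3.200
  c=6: 6 × 0.58 = 3.480
  c=7: 7 × 0.52 = 3.640
  c=8: 8 × 0.44 = 3.520
  c=9: 9 × 0.35 = 3.150
Maximum at c = 7 (3.640 emerging adult offspring).

7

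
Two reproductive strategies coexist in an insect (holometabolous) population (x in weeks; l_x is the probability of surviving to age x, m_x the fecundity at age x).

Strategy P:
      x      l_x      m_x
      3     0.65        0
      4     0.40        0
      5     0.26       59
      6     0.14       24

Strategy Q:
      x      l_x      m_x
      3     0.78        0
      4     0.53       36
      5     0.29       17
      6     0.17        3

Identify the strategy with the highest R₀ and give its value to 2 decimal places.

Strategy P: R₀ = 0.65×0 + 0.40×0 + 0.26×59 + 0.14×24 = 18.7000
Strategy Q: R₀ = 0.78×0 + 0.53×36 + 0.29×17 + 0.17×3 = 24.5200
Highest R₀: strategy Q with 24.5200.

24.52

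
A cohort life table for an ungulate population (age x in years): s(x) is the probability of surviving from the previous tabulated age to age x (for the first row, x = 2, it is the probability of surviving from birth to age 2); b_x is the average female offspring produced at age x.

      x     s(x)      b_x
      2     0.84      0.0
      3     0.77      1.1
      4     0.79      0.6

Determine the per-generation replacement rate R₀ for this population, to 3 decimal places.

1.018

Survivorship from birth: l_x = s_2·s_3·…·s_x.
  l_2 = 0.84000
  l_3 = 0.64680
  l_4 = 0.51097
R₀ = Σ l_x b_x:
  age 2: 0.84000 × 0.0 = 0.0000
  age 3: 0.64680 × 1.1 = 0.7115
  age 4: 0.51097 × 0.6 = 0.3066
R₀ = 0.0000 + 0.7115 + 0.3066 = 1.0181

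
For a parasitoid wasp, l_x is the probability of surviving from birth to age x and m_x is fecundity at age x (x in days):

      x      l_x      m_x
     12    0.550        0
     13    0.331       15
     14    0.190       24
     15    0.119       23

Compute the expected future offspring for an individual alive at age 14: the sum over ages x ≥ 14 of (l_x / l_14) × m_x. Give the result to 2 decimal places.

38.41

l_14 = 0.190. Conditional survival from age 14 to x is l_x / l_14.
  x=14: (0.190/0.190) × 24 = 24.0000
  x=15: (0.119/0.190) × 23 = 14.4053
Sum = 24.0000 + 14.4053 = 38.4053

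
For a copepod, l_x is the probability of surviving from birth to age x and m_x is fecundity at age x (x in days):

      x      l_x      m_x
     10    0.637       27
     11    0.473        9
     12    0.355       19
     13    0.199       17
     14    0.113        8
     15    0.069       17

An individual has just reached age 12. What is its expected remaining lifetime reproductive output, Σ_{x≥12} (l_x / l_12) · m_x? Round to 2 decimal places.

l_12 = 0.355. Conditional survival from age 12 to x is l_x / l_12.
  x=12: (0.355/0.355) × 19 = 19.0000
  x=13: (0.199/0.355) × 17 = 9.5296
  x=14: (0.113/0.355) × 8 = 2.5465
  x=15: (0.069/0.355) × 17 = 3.3042
Sum = 19.0000 + 9.5296 + 2.5465 + 3.3042 = 34.3803

34.38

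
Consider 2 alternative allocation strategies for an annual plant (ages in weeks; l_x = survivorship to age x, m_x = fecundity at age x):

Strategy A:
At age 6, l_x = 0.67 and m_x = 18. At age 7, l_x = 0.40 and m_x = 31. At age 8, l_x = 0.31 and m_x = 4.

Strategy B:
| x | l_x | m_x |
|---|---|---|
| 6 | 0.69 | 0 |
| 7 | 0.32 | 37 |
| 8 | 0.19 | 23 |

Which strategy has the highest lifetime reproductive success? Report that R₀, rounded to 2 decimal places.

25.70

Strategy A: R₀ = 0.67×18 + 0.40×31 + 0.31×4 = 25.7000
Strategy B: R₀ = 0.69×0 + 0.32×37 + 0.19×23 = 16.2100
Highest R₀: strategy A with 25.7000.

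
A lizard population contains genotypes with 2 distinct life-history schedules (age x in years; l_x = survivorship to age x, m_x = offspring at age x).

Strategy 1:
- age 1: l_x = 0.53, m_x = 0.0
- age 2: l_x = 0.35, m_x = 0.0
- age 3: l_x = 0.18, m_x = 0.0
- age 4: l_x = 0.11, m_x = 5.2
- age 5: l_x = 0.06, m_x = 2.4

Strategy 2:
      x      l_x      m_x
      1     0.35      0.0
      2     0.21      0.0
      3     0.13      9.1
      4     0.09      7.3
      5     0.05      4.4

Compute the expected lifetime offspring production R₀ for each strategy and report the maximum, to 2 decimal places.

Strategy 1: R₀ = 0.53×0.0 + 0.35×0.0 + 0.18×0.0 + 0.11×5.2 + 0.06×2.4 = 0.7160
Strategy 2: R₀ = 0.35×0.0 + 0.21×0.0 + 0.13×9.1 + 0.09×7.3 + 0.05×4.4 = 2.0600
Highest R₀: strategy 2 with 2.0600.

2.06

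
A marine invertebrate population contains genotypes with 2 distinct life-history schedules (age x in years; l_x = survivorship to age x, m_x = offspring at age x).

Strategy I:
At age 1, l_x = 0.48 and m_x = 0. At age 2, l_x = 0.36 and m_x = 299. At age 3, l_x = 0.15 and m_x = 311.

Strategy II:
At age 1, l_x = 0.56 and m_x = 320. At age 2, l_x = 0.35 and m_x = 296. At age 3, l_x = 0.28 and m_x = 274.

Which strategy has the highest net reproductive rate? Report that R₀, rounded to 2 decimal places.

Strategy I: R₀ = 0.48×0 + 0.36×299 + 0.15×311 = 154.2900
Strategy II: R₀ = 0.56×320 + 0.35×296 + 0.28×274 = 359.5200
Highest R₀: strategy II with 359.5200.

359.52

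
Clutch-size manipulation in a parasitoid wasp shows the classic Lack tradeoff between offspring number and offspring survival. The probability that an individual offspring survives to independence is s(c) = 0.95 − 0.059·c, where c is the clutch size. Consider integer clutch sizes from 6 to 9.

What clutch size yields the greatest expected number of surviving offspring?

8

Expected surviving offspring = c × s(c):
  c=6: 6 × 0.596 = 3.576
  c=7: 7 × 0.537 = 3.759
  c=8: 8 × 0.478 = 3.824
  c=9: 9 × 0.419 = 3.771
Maximum at c = 8 (3.824 surviving offspring).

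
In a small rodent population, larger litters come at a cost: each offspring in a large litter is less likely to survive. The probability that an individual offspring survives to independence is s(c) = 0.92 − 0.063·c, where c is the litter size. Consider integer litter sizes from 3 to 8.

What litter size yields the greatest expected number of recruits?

Expected recruits = c × s(c):
  c=3: 3 × 0.731 = 2.193
  c=4: 4 × 0.668 = 2.672
  c=5: 5 × 0.605 = 3.025
  c=6: 6 × 0.542 = 3.252
  c=7: 7 × 0.479 = 3.353
  c=8: 8 × 0.416 = 3.328
Maximum at c = 7 (3.353 recruits).

7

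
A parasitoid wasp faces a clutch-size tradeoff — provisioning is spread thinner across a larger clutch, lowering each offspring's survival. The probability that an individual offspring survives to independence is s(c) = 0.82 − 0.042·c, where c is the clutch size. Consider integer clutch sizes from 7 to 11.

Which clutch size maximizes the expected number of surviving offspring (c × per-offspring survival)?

10

Expected surviving offspring = c × s(c):
  c=7: 7 × 0.526 = 3.682
  c=8: 8 × 0.484 = 3.872
  c=9: 9 × 0.442 = 3.978
  c=10: 10 × 0.400 = 4.000
  c=11: 11 × 0.358 = 3.938
Maximum at c = 10 (4.000 surviving offspring).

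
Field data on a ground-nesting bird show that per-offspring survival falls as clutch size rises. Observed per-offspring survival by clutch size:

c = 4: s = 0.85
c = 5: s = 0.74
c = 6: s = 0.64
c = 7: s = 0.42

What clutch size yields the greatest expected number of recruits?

6

Expected recruits = c × s(c):
  c=4: 4 × 0.85 = 3.400
  c=5: 5 × 0.74 = 3.700
  c=6: 6 × 0.64 = 3.840
  c=7: 7 × 0.42 = 2.940
Maximum at c = 6 (3.840 recruits).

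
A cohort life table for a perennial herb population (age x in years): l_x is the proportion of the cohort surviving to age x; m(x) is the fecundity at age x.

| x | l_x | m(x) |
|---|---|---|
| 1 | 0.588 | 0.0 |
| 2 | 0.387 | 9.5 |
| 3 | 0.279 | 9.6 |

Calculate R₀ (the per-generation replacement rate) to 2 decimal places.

6.35

R₀ = Σ l_x m(x):
  age 1: 0.588 × 0.0 = 0.0000
  age 2: 0.387 × 9.5 = 3.6765
  age 3: 0.279 × 9.6 = 2.6784
R₀ = 0.0000 + 3.6765 + 2.6784 = 6.3549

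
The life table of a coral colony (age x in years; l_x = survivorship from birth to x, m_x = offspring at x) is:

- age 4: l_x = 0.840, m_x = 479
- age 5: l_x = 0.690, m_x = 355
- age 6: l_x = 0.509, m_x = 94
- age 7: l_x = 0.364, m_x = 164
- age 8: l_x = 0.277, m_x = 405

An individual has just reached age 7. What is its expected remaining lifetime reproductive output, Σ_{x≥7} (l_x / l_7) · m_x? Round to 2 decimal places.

472.20

l_7 = 0.364. Conditional survival from age 7 to x is l_x / l_7.
  x=7: (0.364/0.364) × 164 = 164.0000
  x=8: (0.277/0.364) × 405 = 308.2005
Sum = 164.0000 + 308.2005 = 472.2005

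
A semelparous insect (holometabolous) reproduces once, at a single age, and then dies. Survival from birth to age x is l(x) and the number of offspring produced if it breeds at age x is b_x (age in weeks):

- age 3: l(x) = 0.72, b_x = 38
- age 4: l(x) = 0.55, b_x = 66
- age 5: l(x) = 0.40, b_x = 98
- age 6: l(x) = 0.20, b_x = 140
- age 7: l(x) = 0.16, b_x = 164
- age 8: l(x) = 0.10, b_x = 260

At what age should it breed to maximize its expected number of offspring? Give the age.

5

Expected offspring if breeding at age x = l(x) × b_x:
  age 3: 0.72 × 38 = 27.360
  age 4: 0.55 × 66 = 36.300
  age 5: 0.40 × 98 = 39.200
  age 6: 0.20 × 140 = 28.000
  age 7: 0.16 × 164 = 26.240
  age 8: 0.10 × 260 = 26.000
Maximum at age 5 (39.200).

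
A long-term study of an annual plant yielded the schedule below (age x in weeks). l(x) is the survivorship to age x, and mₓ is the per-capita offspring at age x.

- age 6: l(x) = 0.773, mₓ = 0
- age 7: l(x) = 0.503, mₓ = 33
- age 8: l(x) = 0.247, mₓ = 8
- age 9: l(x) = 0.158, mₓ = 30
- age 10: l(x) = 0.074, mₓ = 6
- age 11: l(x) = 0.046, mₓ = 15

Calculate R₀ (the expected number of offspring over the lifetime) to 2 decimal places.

R₀ = Σ l(x) mₓ:
  age 6: 0.773 × 0 = 0.0000
  age 7: 0.503 × 33 = 16.5990
  age 8: 0.247 × 8 = 1.9760
  age 9: 0.158 × 30 = 4.7400
  age 10: 0.074 × 6 = 0.4440
  age 11: 0.046 × 15 = 0.6900
R₀ = 0.0000 + 16.5990 + 1.9760 + 4.7400 + 0.4440 + 0.6900 = 24.4490

24.45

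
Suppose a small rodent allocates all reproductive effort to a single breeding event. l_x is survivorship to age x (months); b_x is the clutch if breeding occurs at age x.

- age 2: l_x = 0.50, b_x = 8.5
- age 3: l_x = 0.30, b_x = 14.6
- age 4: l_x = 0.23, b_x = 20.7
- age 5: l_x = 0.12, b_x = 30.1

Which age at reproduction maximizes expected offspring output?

4

Expected offspring if breeding at age x = l_x × b_x:
  age 2: 0.50 × 8.5 = 4.250
  age 3: 0.30 × 14.6 = 4.380
  age 4: 0.23 × 20.7 = 4.761
  age 5: 0.12 × 30.1 = 3.612
Maximum at age 4 (4.761).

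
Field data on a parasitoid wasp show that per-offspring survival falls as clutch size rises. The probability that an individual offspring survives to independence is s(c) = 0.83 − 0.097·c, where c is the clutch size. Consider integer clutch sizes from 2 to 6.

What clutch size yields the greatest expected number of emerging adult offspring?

4

Expected emerging adult offspring = c × s(c):
  c=2: 2 × 0.636 = 1.272
  c=3: 3 × 0.539 = 1.617
  c=4: 4 × 0.442 = 1.768
  c=5: 5 × 0.345 = 1.725
  c=6: 6 × 0.248 = 1.488
Maximum at c = 4 (1.768 emerging adult offspring).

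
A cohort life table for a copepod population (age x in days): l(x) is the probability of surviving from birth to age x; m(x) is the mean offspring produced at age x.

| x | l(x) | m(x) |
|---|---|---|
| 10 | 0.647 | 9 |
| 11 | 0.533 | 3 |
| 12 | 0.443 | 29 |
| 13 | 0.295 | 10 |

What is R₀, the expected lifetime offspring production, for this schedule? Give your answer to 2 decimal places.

R₀ = Σ l(x) m(x):
  age 10: 0.647 × 9 = 5.8230
  age 11: 0.533 × 3 = 1.5990
  age 12: 0.443 × 29 = 12.8470
  age 13: 0.295 × 10 = 2.9500
R₀ = 5.8230 + 1.5990 + 12.8470 + 2.9500 = 23.2190

23.22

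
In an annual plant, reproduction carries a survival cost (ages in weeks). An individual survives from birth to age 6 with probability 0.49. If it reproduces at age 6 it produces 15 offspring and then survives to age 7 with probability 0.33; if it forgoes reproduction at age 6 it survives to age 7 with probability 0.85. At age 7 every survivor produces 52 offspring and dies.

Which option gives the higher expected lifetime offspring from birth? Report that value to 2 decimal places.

breed at age 6: R₀ = 0.49 × (15 + 0.33 × 52) = 0.49 × 32.1600 = 15.7584
delay to age 7: R₀ = 0.49 × (0.85 × 52) = 0.49 × 44.2000 = 21.6580
Higher: delay to age 7 (21.6580).

21.66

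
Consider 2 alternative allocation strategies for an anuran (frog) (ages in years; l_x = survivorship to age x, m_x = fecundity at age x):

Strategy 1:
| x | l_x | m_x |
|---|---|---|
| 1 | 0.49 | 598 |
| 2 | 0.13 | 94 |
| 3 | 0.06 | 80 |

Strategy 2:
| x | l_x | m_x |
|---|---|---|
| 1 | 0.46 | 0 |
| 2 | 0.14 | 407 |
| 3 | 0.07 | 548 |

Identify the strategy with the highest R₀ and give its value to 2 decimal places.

Strategy 1: R₀ = 0.49×598 + 0.13×94 + 0.06×80 = 310.0400
Strategy 2: R₀ = 0.46×0 + 0.14×407 + 0.07×548 = 95.3400
Highest R₀: strategy 1 with 310.0400.

310.04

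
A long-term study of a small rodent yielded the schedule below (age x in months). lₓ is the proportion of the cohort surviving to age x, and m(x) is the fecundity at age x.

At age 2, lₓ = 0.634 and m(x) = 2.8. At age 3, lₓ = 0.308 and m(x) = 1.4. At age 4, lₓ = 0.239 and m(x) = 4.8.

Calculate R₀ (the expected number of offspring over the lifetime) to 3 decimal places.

R₀ = Σ lₓ m(x):
  age 2: 0.634 × 2.8 = 1.7752
  age 3: 0.308 × 1.4 = 0.4312
  age 4: 0.239 × 4.8 = 1.1472
R₀ = 1.7752 + 0.4312 + 1.1472 = 3.3536

3.354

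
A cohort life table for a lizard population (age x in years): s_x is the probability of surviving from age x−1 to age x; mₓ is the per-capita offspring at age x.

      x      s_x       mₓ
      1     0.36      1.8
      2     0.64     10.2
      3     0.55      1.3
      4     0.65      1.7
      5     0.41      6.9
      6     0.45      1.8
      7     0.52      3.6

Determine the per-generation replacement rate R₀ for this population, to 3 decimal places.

Survivorship from birth: l_x = s_1·s_2·…·s_x.
  l_1 = 0.36000
  l_2 = 0.23040
  l_3 = 0.12672
  l_4 = 0.08237
  l_5 = 0.03377
  l_6 = 0.01520
  l_7 = 0.00790
R₀ = Σ l_x mₓ:
  age 1: 0.36000 × 1.8 = 0.6480
  age 2: 0.23040 × 10.2 = 2.3501
  age 3: 0.12672 × 1.3 = 0.1647
  age 4: 0.08237 × 1.7 = 0.1400
  age 5: 0.03377 × 6.9 = 0.2330
  age 6: 0.01520 × 1.8 = 0.0274
  age 7: 0.00790 × 3.6 = 0.0284
R₀ = 0.6480 + 2.3501 + 0.1647 + 0.1400 + 0.2330 + 0.0274 + 0.0284 = 3.5917

3.592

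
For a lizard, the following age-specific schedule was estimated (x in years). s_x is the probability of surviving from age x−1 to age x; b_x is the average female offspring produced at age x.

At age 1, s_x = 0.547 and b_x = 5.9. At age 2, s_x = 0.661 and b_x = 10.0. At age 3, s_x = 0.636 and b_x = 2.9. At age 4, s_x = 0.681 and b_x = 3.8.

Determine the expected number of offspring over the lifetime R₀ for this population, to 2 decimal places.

8.10

Survivorship from birth: l_x = s_1·s_2·…·s_x.
  l_1 = 0.54700
  l_2 = 0.36157
  l_3 = 0.22996
  l_4 = 0.15660
R₀ = Σ l_x b_x:
  age 1: 0.54700 × 5.9 = 3.2273
  age 2: 0.36157 × 10.0 = 3.6157
  age 3: 0.22996 × 2.9 = 0.6669
  age 4: 0.15660 × 3.8 = 0.5951
R₀ = 3.2273 + 3.6157 + 0.6669 + 0.5951 = 8.1050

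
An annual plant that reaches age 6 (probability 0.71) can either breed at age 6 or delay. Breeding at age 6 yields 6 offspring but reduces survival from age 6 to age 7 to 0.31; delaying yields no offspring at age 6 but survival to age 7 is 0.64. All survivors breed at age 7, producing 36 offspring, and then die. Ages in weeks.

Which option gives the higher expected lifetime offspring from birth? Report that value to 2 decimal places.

16.36

breed at age 6: R₀ = 0.71 × (6 + 0.31 × 36) = 0.71 × 17.1600 = 12.1836
delay to age 7: R₀ = 0.71 × (0.64 × 36) = 0.71 × 23.0400 = 16.3584
Higher: delay to age 7 (16.3584).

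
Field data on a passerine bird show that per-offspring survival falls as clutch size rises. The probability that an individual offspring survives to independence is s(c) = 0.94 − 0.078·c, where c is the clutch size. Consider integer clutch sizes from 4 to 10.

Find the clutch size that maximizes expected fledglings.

Expected fledglings = c × s(c):
  c=4: 4 × 0.628 = 2.512
  c=5: 5 × 0.550 = 2.750
  c=6: 6 × 0.472 = 2.832
  c=7: 7 × 0.394 = 2.758
  c=8: 8 × 0.316 = 2.528
  c=9: 9 × 0.238 = 2.142
  c=10: 10 × 0.160 = 1.600
Maximum at c = 6 (2.832 fledglings).

6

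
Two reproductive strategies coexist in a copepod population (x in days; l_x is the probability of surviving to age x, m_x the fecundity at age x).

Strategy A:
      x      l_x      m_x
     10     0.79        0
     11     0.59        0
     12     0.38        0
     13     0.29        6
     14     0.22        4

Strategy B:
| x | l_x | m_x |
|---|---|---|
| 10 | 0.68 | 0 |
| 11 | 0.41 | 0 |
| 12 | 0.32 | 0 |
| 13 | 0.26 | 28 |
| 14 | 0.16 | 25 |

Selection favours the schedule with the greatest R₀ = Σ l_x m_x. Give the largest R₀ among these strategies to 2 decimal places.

11.28

Strategy A: R₀ = 0.79×0 + 0.59×0 + 0.38×0 + 0.29×6 + 0.22×4 = 2.6200
Strategy B: R₀ = 0.68×0 + 0.41×0 + 0.32×0 + 0.26×28 + 0.16×25 = 11.2800
Highest R₀: strategy B with 11.2800.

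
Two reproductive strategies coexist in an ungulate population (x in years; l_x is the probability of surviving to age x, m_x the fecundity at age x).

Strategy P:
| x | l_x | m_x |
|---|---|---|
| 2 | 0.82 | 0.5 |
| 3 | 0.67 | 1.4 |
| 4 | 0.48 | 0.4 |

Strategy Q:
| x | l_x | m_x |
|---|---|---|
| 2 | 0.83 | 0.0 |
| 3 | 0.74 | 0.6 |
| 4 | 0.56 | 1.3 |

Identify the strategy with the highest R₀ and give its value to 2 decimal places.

Strategy P: R₀ = 0.82×0.5 + 0.67×1.4 + 0.48×0.4 = 1.5400
Strategy Q: R₀ = 0.83×0.0 + 0.74×0.6 + 0.56×1.3 = 1.1720
Highest R₀: strategy P with 1.5400.

1.54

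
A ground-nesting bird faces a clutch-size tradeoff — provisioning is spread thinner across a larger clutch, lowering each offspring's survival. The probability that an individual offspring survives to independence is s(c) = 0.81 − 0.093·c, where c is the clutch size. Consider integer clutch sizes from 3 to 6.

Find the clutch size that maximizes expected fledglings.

Expected fledglings = c × s(c):
  c=3: 3 × 0.531 = 1.593
  c=4: 4 × 0.438 = 1.752
  c=5: 5 × 0.345 = 1.725
  c=6: 6 × 0.252 = 1.512
Maximum at c = 4 (1.752 fledglings).

4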